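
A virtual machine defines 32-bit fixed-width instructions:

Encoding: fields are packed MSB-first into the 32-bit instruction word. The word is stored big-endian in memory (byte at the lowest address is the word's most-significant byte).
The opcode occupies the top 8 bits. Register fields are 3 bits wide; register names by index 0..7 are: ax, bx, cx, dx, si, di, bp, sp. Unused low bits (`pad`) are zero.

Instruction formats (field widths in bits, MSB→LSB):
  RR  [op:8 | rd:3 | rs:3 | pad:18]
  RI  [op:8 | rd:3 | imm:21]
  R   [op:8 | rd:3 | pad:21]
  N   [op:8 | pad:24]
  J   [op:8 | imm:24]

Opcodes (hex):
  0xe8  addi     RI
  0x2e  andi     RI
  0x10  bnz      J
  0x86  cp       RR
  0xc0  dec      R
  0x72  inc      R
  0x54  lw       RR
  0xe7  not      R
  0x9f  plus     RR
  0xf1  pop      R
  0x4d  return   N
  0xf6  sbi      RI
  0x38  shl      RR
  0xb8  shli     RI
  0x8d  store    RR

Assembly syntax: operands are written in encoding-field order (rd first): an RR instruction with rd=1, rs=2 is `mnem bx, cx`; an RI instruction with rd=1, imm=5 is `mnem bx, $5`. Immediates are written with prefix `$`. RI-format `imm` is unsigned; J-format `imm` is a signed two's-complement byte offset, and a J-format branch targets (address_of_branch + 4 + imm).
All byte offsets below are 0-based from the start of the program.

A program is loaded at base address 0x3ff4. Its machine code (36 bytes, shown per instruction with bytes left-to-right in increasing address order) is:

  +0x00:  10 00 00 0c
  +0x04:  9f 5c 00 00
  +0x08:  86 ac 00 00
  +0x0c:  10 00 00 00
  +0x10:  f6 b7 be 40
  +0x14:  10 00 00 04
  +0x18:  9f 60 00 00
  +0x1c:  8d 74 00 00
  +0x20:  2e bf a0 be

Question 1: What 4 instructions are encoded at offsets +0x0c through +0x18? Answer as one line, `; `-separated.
off 0x0c: read 10 00 00 00 as big → 0x10000000
  top 8b → 0x10 → bnz [J]
  imm: (w>>0)&0xffffff=0x0 → $0
off 0x10: read f6 b7 be 40 as big → 0xf6b7be40
  top 8b → 0xf6 → sbi [RI]
  rd: (w>>21)&0x7=0x5 → di
  imm: (w>>0)&0x1fffff=0x17be40 → $1556032
off 0x14: read 10 00 00 04 as big → 0x10000004
  top 8b → 0x10 → bnz [J]
  imm: (w>>0)&0xffffff=0x4 → $4
off 0x18: read 9f 60 00 00 as big → 0x9f600000
  top 8b → 0x9f → plus [RR]
  rd: (w>>21)&0x7=0x3 → dx
  rs: (w>>18)&0x7=0x0 → ax

bnz $0; sbi di, $1556032; bnz $4; plus dx, ax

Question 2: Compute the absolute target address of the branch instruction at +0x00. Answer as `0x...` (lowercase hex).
+0x00: 10 00 00 0c ⇒ word 0x1000000c (big)
  opcode bits[31:24]=0x10: bnz/J
  imm: (w>>0)&0xffffff=0xc → $12
  target = base 0x3ff4 + off 0x00 + 4 + imm 12 = 0x4004

0x4004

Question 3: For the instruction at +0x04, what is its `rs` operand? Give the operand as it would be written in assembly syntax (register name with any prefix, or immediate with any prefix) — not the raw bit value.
off 0x04: read 9f 5c 00 00 as big → 0x9f5c0000
  top 8b → 0x9f → plus [RR]
  [23:21] rd=2 = cx
  [20:18] rs=7 = sp

sp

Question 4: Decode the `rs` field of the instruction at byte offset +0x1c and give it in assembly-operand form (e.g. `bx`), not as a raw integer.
di

off 0x1c: read 8d 74 00 00 as big → 0x8d740000
  opcode bits[31:24]=0x8d: store/RR
  [23:21] rd=3 = dx
  [20:18] rs=5 = di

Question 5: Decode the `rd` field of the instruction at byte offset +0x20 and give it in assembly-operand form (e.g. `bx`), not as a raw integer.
+0x20: 2e bf a0 be ⇒ word 0x2ebfa0be (big)
  opcode bits[31:24]=0x2e: andi/RI
  rd@[23:21]=0x5 ⇒ di
  imm@[20:0]=0x1fa0be ⇒ $2072766

di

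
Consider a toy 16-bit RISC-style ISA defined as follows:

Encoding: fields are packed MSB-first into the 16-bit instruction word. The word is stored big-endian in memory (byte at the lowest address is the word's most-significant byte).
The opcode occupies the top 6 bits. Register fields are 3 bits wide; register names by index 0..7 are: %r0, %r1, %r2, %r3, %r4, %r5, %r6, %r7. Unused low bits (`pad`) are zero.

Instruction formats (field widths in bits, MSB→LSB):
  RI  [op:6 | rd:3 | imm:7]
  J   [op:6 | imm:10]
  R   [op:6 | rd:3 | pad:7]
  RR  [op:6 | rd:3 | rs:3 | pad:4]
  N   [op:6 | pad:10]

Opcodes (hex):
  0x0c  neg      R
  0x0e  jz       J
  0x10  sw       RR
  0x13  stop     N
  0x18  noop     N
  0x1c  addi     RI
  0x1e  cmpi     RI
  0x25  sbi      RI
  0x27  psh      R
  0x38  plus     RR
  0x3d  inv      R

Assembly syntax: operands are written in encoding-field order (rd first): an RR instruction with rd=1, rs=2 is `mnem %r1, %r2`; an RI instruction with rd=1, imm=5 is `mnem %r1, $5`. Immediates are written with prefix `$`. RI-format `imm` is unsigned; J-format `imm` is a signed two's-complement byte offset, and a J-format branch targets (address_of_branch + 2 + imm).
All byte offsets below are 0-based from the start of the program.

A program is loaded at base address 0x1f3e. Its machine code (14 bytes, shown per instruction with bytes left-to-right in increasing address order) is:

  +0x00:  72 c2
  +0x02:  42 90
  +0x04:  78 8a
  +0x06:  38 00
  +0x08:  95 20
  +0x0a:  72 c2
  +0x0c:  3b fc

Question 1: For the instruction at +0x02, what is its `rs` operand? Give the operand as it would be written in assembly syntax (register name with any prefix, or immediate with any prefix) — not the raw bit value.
%r1

@+02  big-endian(42 90) = 0x4290
  op=0x4290>>10=0x10 ⇒ sw (RR)
  rd@[9:7]=0x5 ⇒ %r5
  rs@[6:4]=0x1 ⇒ %r1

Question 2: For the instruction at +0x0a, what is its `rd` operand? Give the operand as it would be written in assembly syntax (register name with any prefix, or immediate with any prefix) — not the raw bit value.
off 0x0a: read 72 c2 as big → 0x72c2
  top 6b → 0x1c → addi [RI]
  rd: (w>>7)&0x7=0x5 → %r5
  imm: (w>>0)&0x7f=0x42 → $66

%r5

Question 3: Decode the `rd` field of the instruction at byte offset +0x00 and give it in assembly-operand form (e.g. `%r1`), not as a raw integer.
%r5

[00] 72 c2 → 0x72c2
  opcode bits[15:10]=0x1c: addi/RI
  rd: (w>>7)&0x7=0x5 → %r5
  imm: (w>>0)&0x7f=0x42 → $66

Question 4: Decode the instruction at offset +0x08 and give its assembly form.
@+08  big-endian(95 20) = 0x9520
  op=0x9520>>10=0x25 ⇒ sbi (RI)
  rd: (w>>7)&0x7=0x2 → %r2
  imm: (w>>0)&0x7f=0x20 → $32

sbi %r2, $32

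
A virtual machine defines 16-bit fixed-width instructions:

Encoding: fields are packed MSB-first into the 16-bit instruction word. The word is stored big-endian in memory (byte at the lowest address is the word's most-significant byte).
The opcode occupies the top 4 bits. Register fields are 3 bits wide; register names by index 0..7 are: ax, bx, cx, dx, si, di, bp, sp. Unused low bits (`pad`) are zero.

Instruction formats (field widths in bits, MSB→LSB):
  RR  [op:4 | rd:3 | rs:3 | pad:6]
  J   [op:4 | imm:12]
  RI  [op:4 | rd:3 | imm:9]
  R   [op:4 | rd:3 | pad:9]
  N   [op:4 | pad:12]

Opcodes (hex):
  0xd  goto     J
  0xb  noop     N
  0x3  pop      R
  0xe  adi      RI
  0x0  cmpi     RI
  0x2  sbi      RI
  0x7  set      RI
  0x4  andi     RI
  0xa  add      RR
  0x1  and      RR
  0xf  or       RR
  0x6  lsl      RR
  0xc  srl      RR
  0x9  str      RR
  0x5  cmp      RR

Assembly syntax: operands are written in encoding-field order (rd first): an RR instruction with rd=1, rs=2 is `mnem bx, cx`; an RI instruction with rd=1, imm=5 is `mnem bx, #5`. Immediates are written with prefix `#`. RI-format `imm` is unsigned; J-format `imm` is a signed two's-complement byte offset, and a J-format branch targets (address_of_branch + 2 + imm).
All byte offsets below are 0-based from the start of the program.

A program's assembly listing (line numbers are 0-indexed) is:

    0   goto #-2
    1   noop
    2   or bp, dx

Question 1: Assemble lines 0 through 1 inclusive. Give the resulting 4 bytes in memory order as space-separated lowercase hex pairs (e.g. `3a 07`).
0. goto fields op=0xd:4|imm=-2:12 → word dffeh → df fe
1. noop fields op=0xb:4|pad=0:12 → word b000h → b0 00

df fe b0 00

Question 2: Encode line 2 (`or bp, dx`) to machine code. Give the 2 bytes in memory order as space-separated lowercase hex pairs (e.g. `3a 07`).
fc c0

L2: or op=0xf:4|rd=6:3|rs=3:3|pad=0:6 ⇒ 0xfcc0 ⇒ big fc c0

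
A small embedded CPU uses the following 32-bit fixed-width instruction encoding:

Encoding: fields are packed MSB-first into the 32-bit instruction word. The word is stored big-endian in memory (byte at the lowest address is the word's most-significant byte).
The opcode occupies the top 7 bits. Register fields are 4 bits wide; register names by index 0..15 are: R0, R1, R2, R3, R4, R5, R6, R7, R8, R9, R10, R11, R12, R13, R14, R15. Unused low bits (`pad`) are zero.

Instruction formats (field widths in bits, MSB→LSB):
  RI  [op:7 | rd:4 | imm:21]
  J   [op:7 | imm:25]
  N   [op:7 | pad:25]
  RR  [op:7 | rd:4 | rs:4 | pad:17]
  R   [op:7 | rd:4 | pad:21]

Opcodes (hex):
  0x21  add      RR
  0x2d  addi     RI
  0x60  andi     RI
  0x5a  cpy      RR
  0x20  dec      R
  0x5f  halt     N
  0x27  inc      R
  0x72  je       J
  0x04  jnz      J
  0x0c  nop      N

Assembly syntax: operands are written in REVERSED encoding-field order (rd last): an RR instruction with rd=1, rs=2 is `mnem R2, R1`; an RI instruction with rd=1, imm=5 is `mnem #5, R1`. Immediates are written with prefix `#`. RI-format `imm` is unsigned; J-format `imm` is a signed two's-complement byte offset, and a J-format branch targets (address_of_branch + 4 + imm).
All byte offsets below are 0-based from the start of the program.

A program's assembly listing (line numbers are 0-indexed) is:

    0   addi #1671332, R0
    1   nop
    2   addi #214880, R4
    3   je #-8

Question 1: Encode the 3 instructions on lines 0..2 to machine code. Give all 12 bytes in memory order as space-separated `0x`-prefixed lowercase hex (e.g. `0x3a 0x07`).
L0: addi op=0x2d:7|rd=0:4|imm=1671332:21 ⇒ 0x5a1980a4 ⇒ big 5a 19 80 a4
L1: nop op=0xc:7|pad=0:25 ⇒ 0x18000000 ⇒ big 18 00 00 00
L2: addi op=0x2d:7|rd=4:4|imm=214880:21 ⇒ 0x5a834760 ⇒ big 5a 83 47 60

0x5a 0x19 0x80 0xa4 0x18 0x00 0x00 0x00 0x5a 0x83 0x47 0x60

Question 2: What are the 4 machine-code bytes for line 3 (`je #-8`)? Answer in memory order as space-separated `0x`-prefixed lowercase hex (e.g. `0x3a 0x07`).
3. je fields op=0x72:7|imm=-8:25 → word e5fffff8h → e5 ff ff f8

0xe5 0xff 0xff 0xf8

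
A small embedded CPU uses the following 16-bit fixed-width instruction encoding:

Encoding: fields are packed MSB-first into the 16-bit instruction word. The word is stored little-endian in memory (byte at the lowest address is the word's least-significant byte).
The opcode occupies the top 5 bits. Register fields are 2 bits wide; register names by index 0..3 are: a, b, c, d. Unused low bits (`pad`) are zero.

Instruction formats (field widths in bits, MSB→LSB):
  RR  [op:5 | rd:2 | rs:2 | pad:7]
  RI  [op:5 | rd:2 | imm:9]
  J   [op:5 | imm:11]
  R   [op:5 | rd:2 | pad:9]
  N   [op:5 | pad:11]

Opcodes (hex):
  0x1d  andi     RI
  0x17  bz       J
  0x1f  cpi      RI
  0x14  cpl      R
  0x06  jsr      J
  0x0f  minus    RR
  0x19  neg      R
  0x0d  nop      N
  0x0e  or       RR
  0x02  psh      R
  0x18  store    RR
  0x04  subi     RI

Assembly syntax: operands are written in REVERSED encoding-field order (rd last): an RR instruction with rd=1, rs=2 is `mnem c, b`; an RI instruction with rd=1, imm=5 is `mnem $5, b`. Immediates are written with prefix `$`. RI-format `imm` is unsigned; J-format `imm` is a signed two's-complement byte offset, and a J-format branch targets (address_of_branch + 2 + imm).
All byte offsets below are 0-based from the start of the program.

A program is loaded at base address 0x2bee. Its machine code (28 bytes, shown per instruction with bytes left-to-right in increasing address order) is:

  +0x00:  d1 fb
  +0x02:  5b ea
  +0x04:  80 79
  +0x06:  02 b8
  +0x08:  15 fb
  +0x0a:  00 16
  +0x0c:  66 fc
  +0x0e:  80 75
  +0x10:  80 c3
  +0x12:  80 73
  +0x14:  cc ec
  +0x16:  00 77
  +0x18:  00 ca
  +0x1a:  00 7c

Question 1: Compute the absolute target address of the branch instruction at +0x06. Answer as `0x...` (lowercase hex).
0x2bf8

+0x06: 02 b8 ⇒ word 0xb802 (little)
  op=0xb802>>11=0x17 ⇒ bz (J)
  [10:0] imm=2 = $2
  target = base 0x2bee + off 0x06 + 2 + imm 2 = 0x2bf8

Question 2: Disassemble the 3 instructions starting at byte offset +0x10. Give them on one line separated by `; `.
off 0x10: read 80 c3 as little → 0xc380
  op=0xc380>>11=0x18 ⇒ store (RR)
  rd: (w>>9)&0x3=0x1 → b
  rs: (w>>7)&0x3=0x3 → d
off 0x12: read 80 73 as little → 0x7380
  op=0x7380>>11=0xe ⇒ or (RR)
  rd: (w>>9)&0x3=0x1 → b
  rs: (w>>7)&0x3=0x3 → d
off 0x14: read cc ec as little → 0xeccc
  op=0xeccc>>11=0x1d ⇒ andi (RI)
  rd: (w>>9)&0x3=0x2 → c
  imm: (w>>0)&0x1ff=0xcc → $204

store d, b; or d, b; andi $204, c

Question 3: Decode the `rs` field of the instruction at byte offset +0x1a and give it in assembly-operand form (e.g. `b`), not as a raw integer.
off 0x1a: read 00 7c as little → 0x7c00
  op=0x7c00>>11=0xf ⇒ minus (RR)
  rd: (w>>9)&0x3=0x2 → c
  rs: (w>>7)&0x3=0x0 → a

a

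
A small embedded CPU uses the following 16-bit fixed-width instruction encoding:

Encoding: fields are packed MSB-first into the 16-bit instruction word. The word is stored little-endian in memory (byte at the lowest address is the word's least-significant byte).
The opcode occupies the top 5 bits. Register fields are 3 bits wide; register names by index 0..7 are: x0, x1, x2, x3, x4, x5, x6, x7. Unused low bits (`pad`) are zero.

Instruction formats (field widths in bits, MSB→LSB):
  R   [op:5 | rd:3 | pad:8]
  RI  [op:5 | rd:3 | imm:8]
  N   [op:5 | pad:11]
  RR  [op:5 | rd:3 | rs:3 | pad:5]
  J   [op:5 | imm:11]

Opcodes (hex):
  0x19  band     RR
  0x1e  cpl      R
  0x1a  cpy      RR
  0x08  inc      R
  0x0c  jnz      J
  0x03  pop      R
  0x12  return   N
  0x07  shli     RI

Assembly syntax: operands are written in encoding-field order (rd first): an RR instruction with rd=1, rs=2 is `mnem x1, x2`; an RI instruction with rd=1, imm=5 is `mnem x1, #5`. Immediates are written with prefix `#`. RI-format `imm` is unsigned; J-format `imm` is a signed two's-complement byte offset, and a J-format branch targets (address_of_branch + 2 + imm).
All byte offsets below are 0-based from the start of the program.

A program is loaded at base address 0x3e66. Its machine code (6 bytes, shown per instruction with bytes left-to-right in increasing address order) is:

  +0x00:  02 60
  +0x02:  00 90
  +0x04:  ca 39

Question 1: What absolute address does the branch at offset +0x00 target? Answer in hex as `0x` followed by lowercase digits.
[00] 02 60 → 0x6002
  opcode bits[15:11]=0xc: jnz/J
  [10:0] imm=2 = #2
  target = base 0x3e66 + off 0x00 + 2 + imm 2 = 0x3e6a

0x3e6a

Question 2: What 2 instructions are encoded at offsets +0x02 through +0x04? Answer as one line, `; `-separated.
off 0x02: read 00 90 as little → 0x9000
  op=0x9000>>11=0x12 ⇒ return (N)
off 0x04: read ca 39 as little → 0x39ca
  op=0x39ca>>11=0x7 ⇒ shli (RI)
  [10:8] rd=1 = x1
  [7:0] imm=202 = #202

return; shli x1, #202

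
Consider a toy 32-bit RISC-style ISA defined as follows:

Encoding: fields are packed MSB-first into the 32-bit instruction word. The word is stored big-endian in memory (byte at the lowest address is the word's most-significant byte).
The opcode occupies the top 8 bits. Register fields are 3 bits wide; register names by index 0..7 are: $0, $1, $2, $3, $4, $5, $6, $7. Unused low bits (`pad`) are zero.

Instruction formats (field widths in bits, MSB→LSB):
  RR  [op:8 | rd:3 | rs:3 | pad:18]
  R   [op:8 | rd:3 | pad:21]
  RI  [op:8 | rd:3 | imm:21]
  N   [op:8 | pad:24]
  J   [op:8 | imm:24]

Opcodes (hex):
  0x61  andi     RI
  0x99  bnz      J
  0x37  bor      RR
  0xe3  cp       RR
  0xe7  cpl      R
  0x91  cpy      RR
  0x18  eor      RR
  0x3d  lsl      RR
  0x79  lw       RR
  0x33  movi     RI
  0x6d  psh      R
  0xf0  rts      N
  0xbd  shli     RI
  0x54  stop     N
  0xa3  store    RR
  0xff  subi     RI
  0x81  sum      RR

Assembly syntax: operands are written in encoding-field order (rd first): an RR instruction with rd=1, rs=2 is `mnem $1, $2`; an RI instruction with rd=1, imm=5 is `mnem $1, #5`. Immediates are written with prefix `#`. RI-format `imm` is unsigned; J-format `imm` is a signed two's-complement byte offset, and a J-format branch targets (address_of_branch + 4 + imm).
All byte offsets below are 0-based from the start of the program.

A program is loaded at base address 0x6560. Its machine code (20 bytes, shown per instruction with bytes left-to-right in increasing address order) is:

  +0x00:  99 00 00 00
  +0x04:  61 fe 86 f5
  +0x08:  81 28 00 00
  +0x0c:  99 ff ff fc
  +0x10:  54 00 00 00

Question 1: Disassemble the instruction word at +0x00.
bnz #0

@+00  big-endian(99 00 00 00) = 0x99000000
  op=0x99000000>>24=0x99 ⇒ bnz (J)
  [23:0] imm=0 = #0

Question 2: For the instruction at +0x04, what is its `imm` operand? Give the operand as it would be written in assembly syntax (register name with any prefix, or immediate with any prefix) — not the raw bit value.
[04] 61 fe 86 f5 → 0x61fe86f5
  op=0x61fe86f5>>24=0x61 ⇒ andi (RI)
  [23:21] rd=7 = $7
  [20:0] imm=2000629 = #2000629

#2000629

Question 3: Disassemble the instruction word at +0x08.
+0x08: 81 28 00 00 ⇒ word 0x81280000 (big)
  opcode bits[31:24]=0x81: sum/RR
  [23:21] rd=1 = $1
  [20:18] rs=2 = $2

sum $1, $2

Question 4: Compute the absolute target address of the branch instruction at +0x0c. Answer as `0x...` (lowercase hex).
off 0x0c: read 99 ff ff fc as big → 0x99fffffc
  top 8b → 0x99 → bnz [J]
  [23:0] imm=16777212 (s24→-4) = #-4
  target = base 0x6560 + off 0x0c + 4 + imm -4 = 0x656c

0x656c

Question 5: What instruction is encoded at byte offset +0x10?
stop

[10] 54 00 00 00 → 0x54000000
  op=0x54000000>>24=0x54 ⇒ stop (N)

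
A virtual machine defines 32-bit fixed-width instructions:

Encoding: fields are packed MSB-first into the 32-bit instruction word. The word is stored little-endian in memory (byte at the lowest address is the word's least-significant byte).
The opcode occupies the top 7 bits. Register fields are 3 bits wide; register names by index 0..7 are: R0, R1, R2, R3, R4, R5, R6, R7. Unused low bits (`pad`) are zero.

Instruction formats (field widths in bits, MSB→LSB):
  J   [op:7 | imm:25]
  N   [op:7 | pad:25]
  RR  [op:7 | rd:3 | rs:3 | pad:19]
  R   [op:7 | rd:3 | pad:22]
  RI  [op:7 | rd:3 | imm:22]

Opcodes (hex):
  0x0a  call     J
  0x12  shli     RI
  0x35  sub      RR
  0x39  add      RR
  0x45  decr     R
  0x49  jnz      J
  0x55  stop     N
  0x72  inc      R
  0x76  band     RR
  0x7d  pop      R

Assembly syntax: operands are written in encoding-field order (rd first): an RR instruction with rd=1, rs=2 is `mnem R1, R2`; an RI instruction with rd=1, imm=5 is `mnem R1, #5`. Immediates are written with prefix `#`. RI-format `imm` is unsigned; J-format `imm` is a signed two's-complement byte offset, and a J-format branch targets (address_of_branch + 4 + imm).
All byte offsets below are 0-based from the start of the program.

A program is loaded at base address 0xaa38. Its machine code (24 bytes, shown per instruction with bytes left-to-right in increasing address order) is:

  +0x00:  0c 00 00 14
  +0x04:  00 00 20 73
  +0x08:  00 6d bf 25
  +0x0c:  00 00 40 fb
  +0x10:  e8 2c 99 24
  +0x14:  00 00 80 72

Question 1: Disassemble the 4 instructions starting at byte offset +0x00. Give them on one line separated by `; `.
call #12; add R4, R4; shli R6, #4156672; pop R5

@+00  little-endian(0c 00 00 14) = 0x1400000c
  top 7b → 0xa → call [J]
  imm: (w>>0)&0x1ffffff=0xc → #12
@+04  little-endian(00 00 20 73) = 0x73200000
  top 7b → 0x39 → add [RR]
  rd: (w>>22)&0x7=0x4 → R4
  rs: (w>>19)&0x7=0x4 → R4
@+08  little-endian(00 6d bf 25) = 0x25bf6d00
  top 7b → 0x12 → shli [RI]
  rd: (w>>22)&0x7=0x6 → R6
  imm: (w>>0)&0x3fffff=0x3f6d00 → #4156672
@+0c  little-endian(00 00 40 fb) = 0xfb400000
  top 7b → 0x7d → pop [R]
  rd: (w>>22)&0x7=0x5 → R5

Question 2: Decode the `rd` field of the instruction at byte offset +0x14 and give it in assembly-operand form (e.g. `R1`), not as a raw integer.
R2

@+14  little-endian(00 00 80 72) = 0x72800000
  top 7b → 0x39 → add [RR]
  rd@[24:22]=0x2 ⇒ R2
  rs@[21:19]=0x0 ⇒ R0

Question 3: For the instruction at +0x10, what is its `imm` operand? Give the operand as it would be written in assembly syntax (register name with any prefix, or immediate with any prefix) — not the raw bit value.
off 0x10: read e8 2c 99 24 as little → 0x24992ce8
  top 7b → 0x12 → shli [RI]
  rd: (w>>22)&0x7=0x2 → R2
  imm: (w>>0)&0x3fffff=0x192ce8 → #1649896

#1649896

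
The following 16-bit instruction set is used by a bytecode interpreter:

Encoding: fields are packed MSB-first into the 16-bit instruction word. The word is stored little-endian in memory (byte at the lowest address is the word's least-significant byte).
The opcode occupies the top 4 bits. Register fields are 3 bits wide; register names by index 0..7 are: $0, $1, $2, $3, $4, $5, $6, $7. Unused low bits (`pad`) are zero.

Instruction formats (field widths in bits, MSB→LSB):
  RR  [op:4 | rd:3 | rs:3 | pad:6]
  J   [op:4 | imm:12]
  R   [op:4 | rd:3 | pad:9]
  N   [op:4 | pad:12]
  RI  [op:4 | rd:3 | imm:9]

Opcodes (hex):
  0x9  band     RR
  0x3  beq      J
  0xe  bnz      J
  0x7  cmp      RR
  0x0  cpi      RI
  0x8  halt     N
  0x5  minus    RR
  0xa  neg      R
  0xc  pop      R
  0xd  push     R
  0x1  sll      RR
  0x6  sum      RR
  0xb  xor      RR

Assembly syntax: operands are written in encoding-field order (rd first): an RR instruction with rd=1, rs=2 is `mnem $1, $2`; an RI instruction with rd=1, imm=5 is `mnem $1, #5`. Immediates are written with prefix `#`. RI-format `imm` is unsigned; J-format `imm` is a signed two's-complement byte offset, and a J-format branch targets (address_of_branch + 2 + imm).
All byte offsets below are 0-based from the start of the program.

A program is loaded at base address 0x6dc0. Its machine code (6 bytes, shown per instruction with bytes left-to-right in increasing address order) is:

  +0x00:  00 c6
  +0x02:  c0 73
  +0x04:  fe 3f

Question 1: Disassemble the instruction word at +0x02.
cmp $1, $7

@+02  little-endian(c0 73) = 0x73c0
  opcode bits[15:12]=0x7: cmp/RR
  rd@[11:9]=0x1 ⇒ $1
  rs@[8:6]=0x7 ⇒ $7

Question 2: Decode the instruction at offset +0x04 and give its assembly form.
off 0x04: read fe 3f as little → 0x3ffe
  opcode bits[15:12]=0x3: beq/J
  [11:0] imm=4094 (s12→-2) = #-2

beq #-2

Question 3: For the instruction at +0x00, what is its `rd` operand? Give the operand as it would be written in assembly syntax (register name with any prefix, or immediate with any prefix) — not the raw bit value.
off 0x00: read 00 c6 as little → 0xc600
  top 4b → 0xc → pop [R]
  rd@[11:9]=0x3 ⇒ $3

$3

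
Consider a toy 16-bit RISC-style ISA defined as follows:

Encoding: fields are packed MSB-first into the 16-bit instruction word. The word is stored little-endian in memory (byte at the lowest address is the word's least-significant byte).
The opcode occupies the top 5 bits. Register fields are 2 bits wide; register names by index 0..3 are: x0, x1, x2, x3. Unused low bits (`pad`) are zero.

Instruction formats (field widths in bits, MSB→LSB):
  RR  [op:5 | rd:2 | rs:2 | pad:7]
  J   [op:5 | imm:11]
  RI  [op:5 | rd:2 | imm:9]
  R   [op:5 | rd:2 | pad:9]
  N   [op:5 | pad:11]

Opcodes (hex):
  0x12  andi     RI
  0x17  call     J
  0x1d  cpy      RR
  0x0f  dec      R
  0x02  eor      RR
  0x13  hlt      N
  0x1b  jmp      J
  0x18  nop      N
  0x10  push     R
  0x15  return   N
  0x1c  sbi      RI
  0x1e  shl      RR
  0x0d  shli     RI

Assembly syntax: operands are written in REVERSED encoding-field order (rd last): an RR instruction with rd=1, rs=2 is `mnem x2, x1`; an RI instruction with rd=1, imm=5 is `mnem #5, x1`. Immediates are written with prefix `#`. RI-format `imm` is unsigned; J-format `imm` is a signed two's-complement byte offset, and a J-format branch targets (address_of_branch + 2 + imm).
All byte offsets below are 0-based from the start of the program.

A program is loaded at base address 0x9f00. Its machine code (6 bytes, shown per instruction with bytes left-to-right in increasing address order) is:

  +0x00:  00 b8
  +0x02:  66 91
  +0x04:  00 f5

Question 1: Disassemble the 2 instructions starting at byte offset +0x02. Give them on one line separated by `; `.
andi #358, x0; shl x2, x2

[02] 66 91 → 0x9166
  top 5b → 0x12 → andi [RI]
  rd: (w>>9)&0x3=0x0 → x0
  imm: (w>>0)&0x1ff=0x166 → #358
[04] 00 f5 → 0xf500
  top 5b → 0x1e → shl [RR]
  rd: (w>>9)&0x3=0x2 → x2
  rs: (w>>7)&0x3=0x2 → x2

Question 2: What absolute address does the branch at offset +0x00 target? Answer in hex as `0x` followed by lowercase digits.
0x9f02

+0x00: 00 b8 ⇒ word 0xb800 (little)
  op=0xb800>>11=0x17 ⇒ call (J)
  imm@[10:0]=0x0 ⇒ #0
  target = base 0x9f00 + off 0x00 + 2 + imm 0 = 0x9f02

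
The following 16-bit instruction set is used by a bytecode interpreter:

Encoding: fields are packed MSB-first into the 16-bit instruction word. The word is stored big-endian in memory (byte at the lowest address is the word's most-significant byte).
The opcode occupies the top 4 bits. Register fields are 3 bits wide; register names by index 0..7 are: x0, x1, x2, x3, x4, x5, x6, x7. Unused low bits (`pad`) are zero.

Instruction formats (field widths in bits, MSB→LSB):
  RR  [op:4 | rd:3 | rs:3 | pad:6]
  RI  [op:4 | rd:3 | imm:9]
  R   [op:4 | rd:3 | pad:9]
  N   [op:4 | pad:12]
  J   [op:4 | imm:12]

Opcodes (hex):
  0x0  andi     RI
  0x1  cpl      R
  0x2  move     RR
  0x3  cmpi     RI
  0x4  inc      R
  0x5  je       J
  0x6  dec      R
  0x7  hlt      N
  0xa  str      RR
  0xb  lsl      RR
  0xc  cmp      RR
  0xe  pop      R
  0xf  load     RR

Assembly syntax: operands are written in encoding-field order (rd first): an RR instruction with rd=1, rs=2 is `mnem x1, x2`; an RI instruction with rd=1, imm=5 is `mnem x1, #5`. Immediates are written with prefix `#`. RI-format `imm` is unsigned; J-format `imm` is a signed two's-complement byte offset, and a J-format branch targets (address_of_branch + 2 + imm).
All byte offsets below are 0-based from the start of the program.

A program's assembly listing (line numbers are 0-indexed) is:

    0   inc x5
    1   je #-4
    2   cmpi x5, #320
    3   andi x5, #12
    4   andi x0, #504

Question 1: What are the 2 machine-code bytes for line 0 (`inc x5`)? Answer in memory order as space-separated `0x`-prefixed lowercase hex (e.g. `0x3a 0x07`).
line 0 (inc): pack op=0x4:4|rd=5:3|pad=0:9 = 0x4a00; big→ 4a 00

0x4a 0x00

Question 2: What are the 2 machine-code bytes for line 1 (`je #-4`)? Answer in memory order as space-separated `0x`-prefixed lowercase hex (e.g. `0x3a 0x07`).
L1: je op=0x5:4|imm=-4:12 ⇒ 0x5ffc ⇒ big 5f fc

0x5f 0xfc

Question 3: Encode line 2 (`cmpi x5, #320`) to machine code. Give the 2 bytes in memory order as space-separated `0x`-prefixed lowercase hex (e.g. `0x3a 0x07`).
line 2 (cmpi): pack op=0x3:4|rd=5:3|imm=320:9 = 0x3b40; big→ 3b 40

0x3b 0x40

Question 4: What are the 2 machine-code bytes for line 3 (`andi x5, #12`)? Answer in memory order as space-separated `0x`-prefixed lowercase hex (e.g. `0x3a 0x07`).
line 3 (andi): pack op=0x0:4|rd=5:3|imm=12:9 = 0x0a0c; big→ 0a 0c

0x0a 0x0c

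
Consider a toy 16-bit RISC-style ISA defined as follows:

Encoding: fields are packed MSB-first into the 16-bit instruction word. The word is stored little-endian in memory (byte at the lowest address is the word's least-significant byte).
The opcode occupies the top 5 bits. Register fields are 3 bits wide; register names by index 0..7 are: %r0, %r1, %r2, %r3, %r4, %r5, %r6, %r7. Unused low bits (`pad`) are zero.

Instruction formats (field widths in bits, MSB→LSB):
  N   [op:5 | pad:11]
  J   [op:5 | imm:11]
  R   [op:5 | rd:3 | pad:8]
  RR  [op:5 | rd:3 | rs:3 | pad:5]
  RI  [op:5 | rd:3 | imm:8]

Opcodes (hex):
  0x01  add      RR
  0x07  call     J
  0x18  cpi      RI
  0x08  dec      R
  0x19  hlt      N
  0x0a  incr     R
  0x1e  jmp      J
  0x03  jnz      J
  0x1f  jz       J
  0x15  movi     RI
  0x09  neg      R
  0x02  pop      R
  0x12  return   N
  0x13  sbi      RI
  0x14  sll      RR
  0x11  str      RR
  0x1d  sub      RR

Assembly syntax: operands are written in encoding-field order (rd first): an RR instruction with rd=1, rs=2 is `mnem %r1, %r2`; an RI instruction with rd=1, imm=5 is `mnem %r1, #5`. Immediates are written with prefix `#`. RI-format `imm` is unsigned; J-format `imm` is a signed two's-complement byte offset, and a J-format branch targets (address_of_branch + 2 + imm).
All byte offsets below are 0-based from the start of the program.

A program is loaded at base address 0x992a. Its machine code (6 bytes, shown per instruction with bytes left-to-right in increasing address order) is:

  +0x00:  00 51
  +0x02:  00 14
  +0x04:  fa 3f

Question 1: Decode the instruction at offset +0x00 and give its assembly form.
off 0x00: read 00 51 as little → 0x5100
  op=0x5100>>11=0xa ⇒ incr (R)
  rd: (w>>8)&0x7=0x1 → %r1

incr %r1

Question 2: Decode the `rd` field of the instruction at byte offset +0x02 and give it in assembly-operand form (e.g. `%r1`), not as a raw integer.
%r4

@+02  little-endian(00 14) = 0x1400
  op=0x1400>>11=0x2 ⇒ pop (R)
  rd@[10:8]=0x4 ⇒ %r4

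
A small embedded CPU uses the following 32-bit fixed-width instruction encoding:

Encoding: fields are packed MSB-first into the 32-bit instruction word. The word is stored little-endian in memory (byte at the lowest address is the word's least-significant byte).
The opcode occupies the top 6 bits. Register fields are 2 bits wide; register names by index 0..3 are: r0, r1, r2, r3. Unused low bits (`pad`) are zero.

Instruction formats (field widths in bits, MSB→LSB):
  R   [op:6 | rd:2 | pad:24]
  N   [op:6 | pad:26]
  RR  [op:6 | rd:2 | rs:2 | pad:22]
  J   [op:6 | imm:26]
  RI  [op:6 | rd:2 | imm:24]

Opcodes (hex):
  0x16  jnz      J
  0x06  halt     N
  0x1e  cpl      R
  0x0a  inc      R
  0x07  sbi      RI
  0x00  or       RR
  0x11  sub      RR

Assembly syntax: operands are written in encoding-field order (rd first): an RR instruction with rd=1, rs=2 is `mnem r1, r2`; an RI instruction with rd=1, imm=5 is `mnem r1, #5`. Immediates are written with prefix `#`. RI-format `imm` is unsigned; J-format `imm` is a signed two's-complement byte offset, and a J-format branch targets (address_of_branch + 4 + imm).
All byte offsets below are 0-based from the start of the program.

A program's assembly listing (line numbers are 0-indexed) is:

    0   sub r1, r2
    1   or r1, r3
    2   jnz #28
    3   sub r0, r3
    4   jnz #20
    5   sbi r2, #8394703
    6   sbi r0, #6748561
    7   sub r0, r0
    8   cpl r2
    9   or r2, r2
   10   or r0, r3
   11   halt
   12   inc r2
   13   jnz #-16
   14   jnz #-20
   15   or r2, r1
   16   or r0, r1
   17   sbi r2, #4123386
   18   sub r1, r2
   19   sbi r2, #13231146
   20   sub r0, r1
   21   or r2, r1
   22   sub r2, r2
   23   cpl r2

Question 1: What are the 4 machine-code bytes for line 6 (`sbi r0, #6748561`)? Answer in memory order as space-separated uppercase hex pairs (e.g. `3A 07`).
6. sbi fields op=0x7:6|rd=0:2|imm=6748561:24 → word 1c66f991h → 91 f9 66 1c

91 F9 66 1C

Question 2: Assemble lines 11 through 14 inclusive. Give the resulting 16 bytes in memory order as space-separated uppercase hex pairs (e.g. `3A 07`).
L11: halt op=0x6:6|pad=0:26 ⇒ 0x18000000 ⇒ little 00 00 00 18
L12: inc op=0xa:6|rd=2:2|pad=0:24 ⇒ 0x2a000000 ⇒ little 00 00 00 2a
L13: jnz op=0x16:6|imm=-16:26 ⇒ 0x5bfffff0 ⇒ little f0 ff ff 5b
L14: jnz op=0x16:6|imm=-20:26 ⇒ 0x5bffffec ⇒ little ec ff ff 5b

00 00 00 18 00 00 00 2A F0 FF FF 5B EC FF FF 5B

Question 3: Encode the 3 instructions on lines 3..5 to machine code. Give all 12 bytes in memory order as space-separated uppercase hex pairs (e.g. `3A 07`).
00 00 C0 44 14 00 00 58 CF 17 80 1E

3. sub fields op=0x11:6|rd=0:2|rs=3:2|pad=0:22 → word 44c00000h → 00 00 c0 44
4. jnz fields op=0x16:6|imm=20:26 → word 58000014h → 14 00 00 58
5. sbi fields op=0x7:6|rd=2:2|imm=8394703:24 → word 1e8017cfh → cf 17 80 1e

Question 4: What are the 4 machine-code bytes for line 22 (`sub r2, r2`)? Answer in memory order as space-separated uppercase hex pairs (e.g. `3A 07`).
00 00 80 46

L22: sub op=0x11:6|rd=2:2|rs=2:2|pad=0:22 ⇒ 0x46800000 ⇒ little 00 00 80 46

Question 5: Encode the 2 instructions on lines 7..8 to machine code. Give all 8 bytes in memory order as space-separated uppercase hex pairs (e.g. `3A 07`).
line 7 (sub): pack op=0x11:6|rd=0:2|rs=0:2|pad=0:22 = 0x44000000; little→ 00 00 00 44
line 8 (cpl): pack op=0x1e:6|rd=2:2|pad=0:24 = 0x7a000000; little→ 00 00 00 7a

00 00 00 44 00 00 00 7A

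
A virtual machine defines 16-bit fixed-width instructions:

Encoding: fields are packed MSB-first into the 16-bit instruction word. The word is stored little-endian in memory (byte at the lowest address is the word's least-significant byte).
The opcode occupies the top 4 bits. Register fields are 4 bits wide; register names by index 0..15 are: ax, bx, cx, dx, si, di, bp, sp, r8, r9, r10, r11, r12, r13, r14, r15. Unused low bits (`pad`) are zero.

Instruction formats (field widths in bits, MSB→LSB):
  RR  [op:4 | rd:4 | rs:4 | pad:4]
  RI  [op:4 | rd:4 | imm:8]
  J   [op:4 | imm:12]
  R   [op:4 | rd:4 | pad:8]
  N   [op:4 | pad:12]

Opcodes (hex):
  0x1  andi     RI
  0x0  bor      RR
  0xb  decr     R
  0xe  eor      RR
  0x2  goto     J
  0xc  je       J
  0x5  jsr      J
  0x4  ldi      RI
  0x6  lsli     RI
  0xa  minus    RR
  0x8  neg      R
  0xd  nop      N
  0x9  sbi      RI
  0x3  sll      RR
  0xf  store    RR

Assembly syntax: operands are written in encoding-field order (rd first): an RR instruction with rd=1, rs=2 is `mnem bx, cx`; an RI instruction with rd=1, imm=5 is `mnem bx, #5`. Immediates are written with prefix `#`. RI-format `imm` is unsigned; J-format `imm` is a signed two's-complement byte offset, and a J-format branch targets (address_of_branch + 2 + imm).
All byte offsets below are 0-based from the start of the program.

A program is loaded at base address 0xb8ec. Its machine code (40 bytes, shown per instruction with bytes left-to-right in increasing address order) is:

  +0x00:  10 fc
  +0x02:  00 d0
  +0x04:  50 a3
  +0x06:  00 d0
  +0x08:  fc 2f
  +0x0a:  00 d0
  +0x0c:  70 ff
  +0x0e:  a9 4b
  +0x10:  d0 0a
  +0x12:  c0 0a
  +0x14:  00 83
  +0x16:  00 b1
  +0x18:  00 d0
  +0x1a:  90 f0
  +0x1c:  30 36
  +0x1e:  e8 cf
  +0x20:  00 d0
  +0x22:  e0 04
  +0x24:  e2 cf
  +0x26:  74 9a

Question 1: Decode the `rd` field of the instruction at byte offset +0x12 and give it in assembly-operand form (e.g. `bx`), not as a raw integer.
[12] c0 0a → 0x0ac0
  top 4b → 0x0 → bor [RR]
  [11:8] rd=10 = r10
  [7:4] rs=12 = r12

r10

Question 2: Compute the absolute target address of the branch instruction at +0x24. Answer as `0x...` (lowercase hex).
0xb8f4

+0x24: e2 cf ⇒ word 0xcfe2 (little)
  top 4b → 0xc → je [J]
  [11:0] imm=4066 (s12→-30) = #-30
  target = base 0xb8ec + off 0x24 + 2 + imm -30 = 0xb8f4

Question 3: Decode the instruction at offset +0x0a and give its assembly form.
off 0x0a: read 00 d0 as little → 0xd000
  op=0xd000>>12=0xd ⇒ nop (N)

nop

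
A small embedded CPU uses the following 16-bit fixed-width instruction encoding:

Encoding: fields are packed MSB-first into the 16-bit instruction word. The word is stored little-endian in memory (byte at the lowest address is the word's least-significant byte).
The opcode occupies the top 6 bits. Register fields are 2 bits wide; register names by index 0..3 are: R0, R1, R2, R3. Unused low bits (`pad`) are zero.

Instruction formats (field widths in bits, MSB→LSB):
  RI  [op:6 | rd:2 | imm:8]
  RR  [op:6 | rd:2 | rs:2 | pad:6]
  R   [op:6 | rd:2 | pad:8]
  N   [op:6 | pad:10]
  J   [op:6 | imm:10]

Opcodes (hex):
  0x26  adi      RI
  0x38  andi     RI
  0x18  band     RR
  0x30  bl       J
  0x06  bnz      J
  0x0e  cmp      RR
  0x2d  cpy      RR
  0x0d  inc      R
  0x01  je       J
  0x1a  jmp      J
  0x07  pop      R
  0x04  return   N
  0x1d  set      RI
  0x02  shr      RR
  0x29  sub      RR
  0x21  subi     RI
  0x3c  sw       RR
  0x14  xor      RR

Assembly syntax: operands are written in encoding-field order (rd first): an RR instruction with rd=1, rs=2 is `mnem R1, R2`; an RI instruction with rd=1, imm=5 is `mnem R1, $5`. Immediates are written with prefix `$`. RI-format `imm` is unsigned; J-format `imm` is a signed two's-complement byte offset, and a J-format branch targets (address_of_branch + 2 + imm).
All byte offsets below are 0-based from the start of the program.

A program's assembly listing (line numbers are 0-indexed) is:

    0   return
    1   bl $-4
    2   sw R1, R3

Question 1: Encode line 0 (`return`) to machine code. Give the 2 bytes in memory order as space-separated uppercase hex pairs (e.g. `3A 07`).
00 10

0. return fields op=0x4:6|pad=0:10 → word 1000h → 00 10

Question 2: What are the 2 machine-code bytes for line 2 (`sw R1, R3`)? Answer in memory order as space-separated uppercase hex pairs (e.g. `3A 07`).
2. sw fields op=0x3c:6|rd=1:2|rs=3:2|pad=0:6 → word f1c0h → c0 f1

C0 F1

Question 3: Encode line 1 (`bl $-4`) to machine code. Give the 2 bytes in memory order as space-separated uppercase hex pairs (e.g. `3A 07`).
line 1 (bl): pack op=0x30:6|imm=-4:10 = 0xc3fc; little→ fc c3

FC C3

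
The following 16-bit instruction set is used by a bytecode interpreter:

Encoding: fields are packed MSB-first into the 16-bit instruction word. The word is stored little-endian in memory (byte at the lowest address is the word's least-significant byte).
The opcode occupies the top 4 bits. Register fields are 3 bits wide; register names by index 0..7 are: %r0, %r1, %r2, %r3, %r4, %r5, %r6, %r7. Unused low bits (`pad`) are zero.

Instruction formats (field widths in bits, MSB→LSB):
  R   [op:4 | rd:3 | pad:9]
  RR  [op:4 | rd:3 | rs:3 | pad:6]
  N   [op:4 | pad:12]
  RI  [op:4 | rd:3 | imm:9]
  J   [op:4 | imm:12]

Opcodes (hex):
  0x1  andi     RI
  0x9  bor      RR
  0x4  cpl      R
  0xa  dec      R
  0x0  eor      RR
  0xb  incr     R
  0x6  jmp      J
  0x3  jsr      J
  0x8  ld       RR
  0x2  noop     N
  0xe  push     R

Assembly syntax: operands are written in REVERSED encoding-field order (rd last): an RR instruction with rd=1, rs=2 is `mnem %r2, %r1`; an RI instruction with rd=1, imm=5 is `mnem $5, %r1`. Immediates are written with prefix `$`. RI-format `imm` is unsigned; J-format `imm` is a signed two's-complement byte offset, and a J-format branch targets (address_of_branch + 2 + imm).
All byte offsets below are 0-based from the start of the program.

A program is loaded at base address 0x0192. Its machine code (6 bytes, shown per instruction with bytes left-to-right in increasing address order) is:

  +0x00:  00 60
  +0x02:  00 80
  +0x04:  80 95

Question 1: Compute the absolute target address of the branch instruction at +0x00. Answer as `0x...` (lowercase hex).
0x0194

@+00  little-endian(00 60) = 0x6000
  top 4b → 0x6 → jmp [J]
  [11:0] imm=0 = $0
  target = base 0x0192 + off 0x00 + 2 + imm 0 = 0x0194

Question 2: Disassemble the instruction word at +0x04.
bor %r6, %r2

off 0x04: read 80 95 as little → 0x9580
  op=0x9580>>12=0x9 ⇒ bor (RR)
  rd: (w>>9)&0x7=0x2 → %r2
  rs: (w>>6)&0x7=0x6 → %r6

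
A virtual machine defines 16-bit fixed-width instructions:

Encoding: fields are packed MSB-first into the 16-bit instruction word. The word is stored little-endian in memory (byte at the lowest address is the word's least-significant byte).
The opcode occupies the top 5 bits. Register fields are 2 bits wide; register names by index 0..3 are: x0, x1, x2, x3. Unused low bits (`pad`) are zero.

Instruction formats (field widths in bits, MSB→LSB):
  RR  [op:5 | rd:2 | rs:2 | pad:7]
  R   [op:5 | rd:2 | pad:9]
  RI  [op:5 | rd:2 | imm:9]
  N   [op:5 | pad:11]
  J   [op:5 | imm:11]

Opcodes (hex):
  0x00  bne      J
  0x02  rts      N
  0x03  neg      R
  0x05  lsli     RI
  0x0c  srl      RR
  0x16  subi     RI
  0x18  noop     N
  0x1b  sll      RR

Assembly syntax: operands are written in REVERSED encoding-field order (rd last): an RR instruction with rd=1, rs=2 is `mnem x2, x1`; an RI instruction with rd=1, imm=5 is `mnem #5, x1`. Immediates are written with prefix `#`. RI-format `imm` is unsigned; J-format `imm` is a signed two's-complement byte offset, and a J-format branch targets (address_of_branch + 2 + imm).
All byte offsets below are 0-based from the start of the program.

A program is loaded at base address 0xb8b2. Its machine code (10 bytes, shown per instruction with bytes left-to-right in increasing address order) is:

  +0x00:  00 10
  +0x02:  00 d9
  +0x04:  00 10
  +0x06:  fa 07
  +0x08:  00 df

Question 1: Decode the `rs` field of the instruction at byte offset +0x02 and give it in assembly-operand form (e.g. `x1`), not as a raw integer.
[02] 00 d9 → 0xd900
  top 5b → 0x1b → sll [RR]
  [10:9] rd=0 = x0
  [8:7] rs=2 = x2

x2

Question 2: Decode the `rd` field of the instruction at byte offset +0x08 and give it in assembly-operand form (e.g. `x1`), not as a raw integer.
x3

@+08  little-endian(00 df) = 0xdf00
  opcode bits[15:11]=0x1b: sll/RR
  rd: (w>>9)&0x3=0x3 → x3
  rs: (w>>7)&0x3=0x2 → x2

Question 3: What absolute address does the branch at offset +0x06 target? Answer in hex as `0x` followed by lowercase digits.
0xb8b4

[06] fa 07 → 0x07fa
  opcode bits[15:11]=0x0: bne/J
  [10:0] imm=2042 (s11→-6) = #-6
  target = base 0xb8b2 + off 0x06 + 2 + imm -6 = 0xb8b4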